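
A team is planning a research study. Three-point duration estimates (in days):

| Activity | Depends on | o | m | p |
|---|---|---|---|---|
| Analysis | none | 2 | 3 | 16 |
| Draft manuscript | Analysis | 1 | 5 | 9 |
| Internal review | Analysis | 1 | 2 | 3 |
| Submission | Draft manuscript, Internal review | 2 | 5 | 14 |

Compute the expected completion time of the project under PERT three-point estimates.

16 days

te_Analysis = (2 + 4·3 + 16)/6 = 30/6 = 5
te_Draft manuscript = (1 + 4·5 + 9)/6 = 30/6 = 5
te_Internal review = (1 + 4·2 + 3)/6 = 12/6 = 2
te_Submission = (2 + 4·5 + 14)/6 = 36/6 = 6

Forward pass:
ES_Analysis = 0; EF_Analysis = 5
ES_Draft manuscript = 5; EF_Draft manuscript = 5+5 = 10
ES_Internal review = 5; EF_Internal review = 5+2 = 7
ES_Submission = max(EF_Draft manuscript=10, EF_Internal review=7) = 10; EF_Submission = 10+6 = 16
Expected project duration μ = 16 days. Critical path: Analysis → Draft manuscript → Submission.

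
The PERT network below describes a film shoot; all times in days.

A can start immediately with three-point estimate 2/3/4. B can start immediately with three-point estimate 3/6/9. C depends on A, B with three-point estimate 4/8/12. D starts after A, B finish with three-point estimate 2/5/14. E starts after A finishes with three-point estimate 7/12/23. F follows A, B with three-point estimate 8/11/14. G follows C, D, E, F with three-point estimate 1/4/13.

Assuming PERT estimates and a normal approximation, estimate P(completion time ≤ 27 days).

te_A = (2 + 4·3 + 4)/6 = 18/6 = 3; σ²_A = ((4−2)/6)² = 0.111
te_B = (3 + 4·6 + 9)/6 = 36/6 = 6; σ²_B = ((9−3)/6)² = 1.000
te_C = (4 + 4·8 + 12)/6 = 48/6 = 8; σ²_C = ((12−4)/6)² = 1.778
te_D = (2 + 4·5 + 14)/6 = 36/6 = 6; σ²_D = ((14−2)/6)² = 4.000
te_E = (7 + 4·12 + 23)/6 = 78/6 = 13; σ²_E = ((23−7)/6)² = 7.111
te_F = (8 + 4·11 + 14)/6 = 66/6 = 11; σ²_F = ((14−8)/6)² = 1.000
te_G = (1 + 4·4 + 13)/6 = 30/6 = 5; σ²_G = ((13−1)/6)² = 4.000

Forward pass:
ES_A = 0; EF_A = 3
ES_B = 0; EF_B = 6
ES_C = max(EF_A=3, EF_B=6) = 6; EF_C = 6+8 = 14
ES_D = max(EF_A=3, EF_B=6) = 6; EF_D = 6+6 = 12
ES_E = 3; EF_E = 3+13 = 16
ES_F = max(EF_A=3, EF_B=6) = 6; EF_F = 6+11 = 17
ES_G = max(EF_C=14, EF_D=12, EF_E=16, EF_F=17) = 17; EF_G = 17+5 = 22
Expected project duration μ = 22 days. Critical path: B → F → G.

Variance along critical path = 1.000 + 1.000 + 4.000 = 6.000; σ = √6.000 = 2.449 days.
Z = (27 − 22) / 2.449 = 2.041
P(T ≤ 27) = Φ(2.041) ≈ 0.979

0.979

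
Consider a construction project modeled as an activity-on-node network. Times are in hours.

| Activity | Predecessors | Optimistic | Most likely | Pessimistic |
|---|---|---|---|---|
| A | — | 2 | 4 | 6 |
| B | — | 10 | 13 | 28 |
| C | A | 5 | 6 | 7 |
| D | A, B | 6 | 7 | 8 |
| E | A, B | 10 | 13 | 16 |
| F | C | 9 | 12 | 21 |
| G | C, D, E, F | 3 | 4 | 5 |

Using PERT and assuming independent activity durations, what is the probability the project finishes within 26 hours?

0.030

te_A = (2 + 4·4 + 6)/6 = 24/6 = 4; σ²_A = ((6−2)/6)² = 0.444
te_B = (10 + 4·13 + 28)/6 = 90/6 = 15; σ²_B = ((28−10)/6)² = 9.000
te_C = (5 + 4·6 + 7)/6 = 36/6 = 6; σ²_C = ((7−5)/6)² = 0.111
te_D = (6 + 4·7 + 8)/6 = 42/6 = 7; σ²_D = ((8−6)/6)² = 0.111
te_E = (10 + 4·13 + 16)/6 = 78/6 = 13; σ²_E = ((16−10)/6)² = 1.000
te_F = (9 + 4·12 + 21)/6 = 78/6 = 13; σ²_F = ((21−9)/6)² = 4.000
te_G = (3 + 4·4 + 5)/6 = 24/6 = 4; σ²_G = ((5−3)/6)² = 0.111

Forward pass:
ES_A = 0; EF_A = 4
ES_B = 0; EF_B = 15
ES_C = 4; EF_C = 4+6 = 10
ES_D = max(EF_A=4, EF_B=15) = 15; EF_D = 15+7 = 22
ES_E = max(EF_A=4, EF_B=15) = 15; EF_E = 15+13 = 28
ES_F = 10; EF_F = 10+13 = 23
ES_G = max(EF_C=10, EF_D=22, EF_E=28, EF_F=23) = 28; EF_G = 28+4 = 32
Expected project duration μ = 32 hours. Critical path: B → E → G.

Variance along critical path = 9.000 + 1.000 + 0.111 = 10.111; σ = √10.111 = 3.180 hours.
Z = (26 − 32) / 3.180 = -1.887
P(T ≤ 26) = Φ(-1.887) ≈ 0.030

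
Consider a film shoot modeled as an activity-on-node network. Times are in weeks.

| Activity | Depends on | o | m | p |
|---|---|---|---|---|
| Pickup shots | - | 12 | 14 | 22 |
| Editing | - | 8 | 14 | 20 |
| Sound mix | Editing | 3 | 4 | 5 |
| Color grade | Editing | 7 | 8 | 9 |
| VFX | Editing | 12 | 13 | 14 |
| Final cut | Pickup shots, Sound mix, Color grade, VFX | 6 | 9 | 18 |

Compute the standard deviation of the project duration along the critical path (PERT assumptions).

te_Pickup shots = (12 + 4·14 + 22)/6 = 90/6 = 15; σ²_Pickup shots = ((22−12)/6)² = 2.778
te_Editing = (8 + 4·14 + 20)/6 = 84/6 = 14; σ²_Editing = ((20−8)/6)² = 4.000
te_Sound mix = (3 + 4·4 + 5)/6 = 24/6 = 4; σ²_Sound mix = ((5−3)/6)² = 0.111
te_Color grade = (7 + 4·8 + 9)/6 = 48/6 = 8; σ²_Color grade = ((9−7)/6)² = 0.111
te_VFX = (12 + 4·13 + 14)/6 = 78/6 = 13; σ²_VFX = ((14−12)/6)² = 0.111
te_Final cut = (6 + 4·9 + 18)/6 = 60/6 = 10; σ²_Final cut = ((18−6)/6)² = 4.000

Forward pass:
ES_Pickup shots = 0; EF_Pickup shots = 15
ES_Editing = 0; EF_Editing = 14
ES_Sound mix = 14; EF_Sound mix = 14+4 = 18
ES_Color grade = 14; EF_Color grade = 14+8 = 22
ES_VFX = 14; EF_VFX = 14+13 = 27
ES_Final cut = max(EF_Pickup shots=15, EF_Sound mix=18, EF_Color grade=22, EF_VFX=27) = 27; EF_Final cut = 27+10 = 37
Expected project duration μ = 37 weeks. Critical path: Editing → VFX → Final cut.

Variance along critical path = 4.000 + 0.111 + 4.000 = 8.111
σ = √8.111 = 2.848 weeks

2.85 weeks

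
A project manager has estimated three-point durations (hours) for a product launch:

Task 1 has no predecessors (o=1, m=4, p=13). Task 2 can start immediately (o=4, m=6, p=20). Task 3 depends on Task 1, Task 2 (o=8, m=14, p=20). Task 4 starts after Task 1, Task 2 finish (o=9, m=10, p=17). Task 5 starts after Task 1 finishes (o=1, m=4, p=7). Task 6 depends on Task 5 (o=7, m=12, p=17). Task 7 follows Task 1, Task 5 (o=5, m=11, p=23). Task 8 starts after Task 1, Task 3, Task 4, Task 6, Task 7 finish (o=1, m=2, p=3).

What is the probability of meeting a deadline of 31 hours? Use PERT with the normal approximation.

te_Task 1 = (1 + 4·4 + 13)/6 = 30/6 = 5; σ²_Task 1 = ((13−1)/6)² = 4.000
te_Task 2 = (4 + 4·6 + 20)/6 = 48/6 = 8; σ²_Task 2 = ((20−4)/6)² = 7.111
te_Task 3 = (8 + 4·14 + 20)/6 = 84/6 = 14; σ²_Task 3 = ((20−8)/6)² = 4.000
te_Task 4 = (9 + 4·10 + 17)/6 = 66/6 = 11; σ²_Task 4 = ((17−9)/6)² = 1.778
te_Task 5 = (1 + 4·4 + 7)/6 = 24/6 = 4; σ²_Task 5 = ((7−1)/6)² = 1.000
te_Task 6 = (7 + 4·12 + 17)/6 = 72/6 = 12; σ²_Task 6 = ((17−7)/6)² = 2.778
te_Task 7 = (5 + 4·11 + 23)/6 = 72/6 = 12; σ²_Task 7 = ((23−5)/6)² = 9.000
te_Task 8 = (1 + 4·2 + 3)/6 = 12/6 = 2; σ²_Task 8 = ((3−1)/6)² = 0.111

Forward pass:
ES_Task 1 = 0; EF_Task 1 = 5
ES_Task 2 = 0; EF_Task 2 = 8
ES_Task 3 = max(EF_Task 1=5, EF_Task 2=8) = 8; EF_Task 3 = 8+14 = 22
ES_Task 4 = max(EF_Task 1=5, EF_Task 2=8) = 8; EF_Task 4 = 8+11 = 19
ES_Task 5 = 5; EF_Task 5 = 5+4 = 9
ES_Task 6 = 9; EF_Task 6 = 9+12 = 21
ES_Task 7 = max(EF_Task 1=5, EF_Task 5=9) = 9; EF_Task 7 = 9+12 = 21
ES_Task 8 = max(EF_Task 1=5, EF_Task 3=22, EF_Task 4=19, EF_Task 6=21, EF_Task 7=21) = 22; EF_Task 8 = 22+2 = 24
Expected project duration μ = 24 hours. Critical path: Task 2 → Task 3 → Task 8.

Variance along critical path = 7.111 + 4.000 + 0.111 = 11.222; σ = √11.222 = 3.350 hours.
Z = (31 − 24) / 3.350 = 2.090
P(T ≤ 31) = Φ(2.090) ≈ 0.982

0.982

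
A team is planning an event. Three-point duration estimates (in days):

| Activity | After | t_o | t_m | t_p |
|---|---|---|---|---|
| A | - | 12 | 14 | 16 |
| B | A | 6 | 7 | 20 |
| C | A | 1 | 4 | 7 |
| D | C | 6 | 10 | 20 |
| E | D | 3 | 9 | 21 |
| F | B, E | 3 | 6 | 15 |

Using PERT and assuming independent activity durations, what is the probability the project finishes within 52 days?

te_A = (12 + 4·14 + 16)/6 = 84/6 = 14; σ²_A = ((16−12)/6)² = 0.444
te_B = (6 + 4·7 + 20)/6 = 54/6 = 9; σ²_B = ((20−6)/6)² = 5.444
te_C = (1 + 4·4 + 7)/6 = 24/6 = 4; σ²_C = ((7−1)/6)² = 1.000
te_D = (6 + 4·10 + 20)/6 = 66/6 = 11; σ²_D = ((20−6)/6)² = 5.444
te_E = (3 + 4·9 + 21)/6 = 60/6 = 10; σ²_E = ((21−3)/6)² = 9.000
te_F = (3 + 4·6 + 15)/6 = 42/6 = 7; σ²_F = ((15−3)/6)² = 4.000

Forward pass:
ES_A = 0; EF_A = 14
ES_B = 14; EF_B = 14+9 = 23
ES_C = 14; EF_C = 14+4 = 18
ES_D = 18; EF_D = 18+11 = 29
ES_E = 29; EF_E = 29+10 = 39
ES_F = max(EF_B=23, EF_E=39) = 39; EF_F = 39+7 = 46
Expected project duration μ = 46 days. Critical path: A → C → D → E → F.

Variance along critical path = 0.444 + 1.000 + 5.444 + 9.000 + 4.000 = 19.889; σ = √19.889 = 4.460 days.
Z = (52 − 46) / 4.460 = 1.345
P(T ≤ 52) = Φ(1.345) ≈ 0.911

0.911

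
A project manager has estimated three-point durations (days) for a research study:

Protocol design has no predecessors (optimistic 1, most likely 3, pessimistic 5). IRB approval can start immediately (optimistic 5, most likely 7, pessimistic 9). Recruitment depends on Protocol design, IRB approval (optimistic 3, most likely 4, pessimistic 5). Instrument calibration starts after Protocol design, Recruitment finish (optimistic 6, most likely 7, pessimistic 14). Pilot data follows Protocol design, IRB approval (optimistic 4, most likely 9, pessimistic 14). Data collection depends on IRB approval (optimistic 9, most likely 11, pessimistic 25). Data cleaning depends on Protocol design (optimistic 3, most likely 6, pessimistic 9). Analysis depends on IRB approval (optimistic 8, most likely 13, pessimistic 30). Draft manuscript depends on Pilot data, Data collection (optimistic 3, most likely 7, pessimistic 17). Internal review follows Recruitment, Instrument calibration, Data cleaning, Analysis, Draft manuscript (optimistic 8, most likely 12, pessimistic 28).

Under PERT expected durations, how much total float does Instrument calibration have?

9 days

te_Protocol design = (1 + 4·3 + 5)/6 = 18/6 = 3
te_IRB approval = (5 + 4·7 + 9)/6 = 42/6 = 7
te_Recruitment = (3 + 4·4 + 5)/6 = 24/6 = 4
te_Instrument calibration = (6 + 4·7 + 14)/6 = 48/6 = 8
te_Pilot data = (4 + 4·9 + 14)/6 = 54/6 = 9
te_Data collection = (9 + 4·11 + 25)/6 = 78/6 = 13
te_Data cleaning = (3 + 4·6 + 9)/6 = 36/6 = 6
te_Analysis = (8 + 4·13 + 30)/6 = 90/6 = 15
te_Draft manuscript = (3 + 4·7 + 17)/6 = 48/6 = 8
te_Internal review = (8 + 4·12 + 28)/6 = 84/6 = 14

Forward pass:
ES_Protocol design = 0; EF_Protocol design = 3
ES_IRB approval = 0; EF_IRB approval = 7
ES_Recruitment = max(EF_Protocol design=3, EF_IRB approval=7) = 7; EF_Recruitment = 7+4 = 11
ES_Instrument calibration = max(EF_Protocol design=3, EF_Recruitment=11) = 11; EF_Instrument calibration = 11+8 = 19
ES_Pilot data = max(EF_Protocol design=3, EF_IRB approval=7) = 7; EF_Pilot data = 7+9 = 16
ES_Data collection = 7; EF_Data collection = 7+13 = 20
ES_Data cleaning = 3; EF_Data cleaning = 3+6 = 9
ES_Analysis = 7; EF_Analysis = 7+15 = 22
ES_Draft manuscript = max(EF_Pilot data=16, EF_Data collection=20) = 20; EF_Draft manuscript = 20+8 = 28
ES_Internal review = max(EF_Recruitment=11, EF_Instrument calibration=19, EF_Data cleaning=9, EF_Analysis=22, EF_Draft manuscript=28) = 28; EF_Internal review = 28+14 = 42
Expected project duration μ = 42 days. Critical path: IRB approval → Data collection → Draft manuscript → Internal review.

Backward pass:
LF_Internal review = 42; LS_Internal review = 42−14 = 28
LF_Draft manuscript = LS_Internal review = 28; LS_Draft manuscript = 28−8 = 20
LF_Analysis = LS_Internal review = 28; LS_Analysis = 28−15 = 13
LF_Data cleaning = LS_Internal review = 28; LS_Data cleaning = 28−6 = 22
LF_Data collection = LS_Draft manuscript = 20; LS_Data collection = 20−13 = 7
LF_Pilot data = LS_Draft manuscript = 20; LS_Pilot data = 20−9 = 11
LF_Instrument calibration = LS_Internal review = 28; LS_Instrument calibration = 28−8 = 20
LF_Recruitment = min(LS_Instrument calibration=20, LS_Internal review=28) = 20; LS_Recruitment = 20−4 = 16
LF_IRB approval = min(LS_Recruitment=16, LS_Pilot data=11, LS_Data collection=7, LS_Analysis=13) = 7; LS_IRB approval = 7−7 = 0
LF_Protocol design = min(LS_Recruitment=16, LS_Instrument calibration=20, LS_Pilot data=11, LS_Data cleaning=22) = 11; LS_Protocol design = 11−3 = 8
Slack_Instrument calibration = LS_Instrument calibration − ES_Instrument calibration = 20 − 11 = 9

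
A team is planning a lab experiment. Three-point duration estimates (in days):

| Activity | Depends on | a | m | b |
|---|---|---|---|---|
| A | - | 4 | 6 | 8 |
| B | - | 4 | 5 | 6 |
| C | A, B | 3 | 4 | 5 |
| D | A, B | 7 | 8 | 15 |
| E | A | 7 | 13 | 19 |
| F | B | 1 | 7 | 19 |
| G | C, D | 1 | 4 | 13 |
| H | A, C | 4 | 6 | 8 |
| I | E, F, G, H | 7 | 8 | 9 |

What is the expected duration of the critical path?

28 days

te_A = (4 + 4·6 + 8)/6 = 36/6 = 6
te_B = (4 + 4·5 + 6)/6 = 30/6 = 5
te_C = (3 + 4·4 + 5)/6 = 24/6 = 4
te_D = (7 + 4·8 + 15)/6 = 54/6 = 9
te_E = (7 + 4·13 + 19)/6 = 78/6 = 13
te_F = (1 + 4·7 + 19)/6 = 48/6 = 8
te_G = (1 + 4·4 + 13)/6 = 30/6 = 5
te_H = (4 + 4·6 + 8)/6 = 36/6 = 6
te_I = (7 + 4·8 + 9)/6 = 48/6 = 8

Forward pass:
ES_A = 0; EF_A = 6
ES_B = 0; EF_B = 5
ES_C = max(EF_A=6, EF_B=5) = 6; EF_C = 6+4 = 10
ES_D = max(EF_A=6, EF_B=5) = 6; EF_D = 6+9 = 15
ES_E = 6; EF_E = 6+13 = 19
ES_F = 5; EF_F = 5+8 = 13
ES_G = max(EF_C=10, EF_D=15) = 15; EF_G = 15+5 = 20
ES_H = max(EF_A=6, EF_C=10) = 10; EF_H = 10+6 = 16
ES_I = max(EF_E=19, EF_F=13, EF_G=20, EF_H=16) = 20; EF_I = 20+8 = 28
Expected project duration μ = 28 days. Critical path: A → D → G → I.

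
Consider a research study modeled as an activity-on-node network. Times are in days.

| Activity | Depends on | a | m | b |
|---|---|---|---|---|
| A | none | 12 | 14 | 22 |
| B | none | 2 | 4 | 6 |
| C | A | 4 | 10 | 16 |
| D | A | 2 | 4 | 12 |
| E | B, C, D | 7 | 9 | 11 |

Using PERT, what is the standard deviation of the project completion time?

te_A = (12 + 4·14 + 22)/6 = 90/6 = 15; σ²_A = ((22−12)/6)² = 2.778
te_B = (2 + 4·4 + 6)/6 = 24/6 = 4; σ²_B = ((6−2)/6)² = 0.444
te_C = (4 + 4·10 + 16)/6 = 60/6 = 10; σ²_C = ((16−4)/6)² = 4.000
te_D = (2 + 4·4 + 12)/6 = 30/6 = 5; σ²_D = ((12−2)/6)² = 2.778
te_E = (7 + 4·9 + 11)/6 = 54/6 = 9; σ²_E = ((11−7)/6)² = 0.444

Forward pass:
ES_A = 0; EF_A = 15
ES_B = 0; EF_B = 4
ES_C = 15; EF_C = 15+10 = 25
ES_D = 15; EF_D = 15+5 = 20
ES_E = max(EF_B=4, EF_C=25, EF_D=20) = 25; EF_E = 25+9 = 34
Expected project duration μ = 34 days. Critical path: A → C → E.

Variance along critical path = 2.778 + 4.000 + 0.444 = 7.222
σ = √7.222 = 2.687 days

2.69 days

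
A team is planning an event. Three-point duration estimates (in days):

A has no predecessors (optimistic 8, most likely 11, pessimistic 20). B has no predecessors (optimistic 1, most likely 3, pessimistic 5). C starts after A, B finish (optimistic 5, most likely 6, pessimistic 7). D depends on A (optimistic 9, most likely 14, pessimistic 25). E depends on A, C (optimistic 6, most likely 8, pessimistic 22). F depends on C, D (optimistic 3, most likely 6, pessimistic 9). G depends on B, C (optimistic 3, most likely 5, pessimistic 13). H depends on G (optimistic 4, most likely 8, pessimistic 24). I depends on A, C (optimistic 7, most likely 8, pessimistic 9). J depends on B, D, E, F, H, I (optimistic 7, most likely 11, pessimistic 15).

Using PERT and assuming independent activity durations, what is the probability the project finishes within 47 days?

0.674

te_A = (8 + 4·11 + 20)/6 = 72/6 = 12; σ²_A = ((20−8)/6)² = 4.000
te_B = (1 + 4·3 + 5)/6 = 18/6 = 3; σ²_B = ((5−1)/6)² = 0.444
te_C = (5 + 4·6 + 7)/6 = 36/6 = 6; σ²_C = ((7−5)/6)² = 0.111
te_D = (9 + 4·14 + 25)/6 = 90/6 = 15; σ²_D = ((25−9)/6)² = 7.111
te_E = (6 + 4·8 + 22)/6 = 60/6 = 10; σ²_E = ((22−6)/6)² = 7.111
te_F = (3 + 4·6 + 9)/6 = 36/6 = 6; σ²_F = ((9−3)/6)² = 1.000
te_G = (3 + 4·5 + 13)/6 = 36/6 = 6; σ²_G = ((13−3)/6)² = 2.778
te_H = (4 + 4·8 + 24)/6 = 60/6 = 10; σ²_H = ((24−4)/6)² = 11.111
te_I = (7 + 4·8 + 9)/6 = 48/6 = 8; σ²_I = ((9−7)/6)² = 0.111
te_J = (7 + 4·11 + 15)/6 = 66/6 = 11; σ²_J = ((15−7)/6)² = 1.778

Forward pass:
ES_A = 0; EF_A = 12
ES_B = 0; EF_B = 3
ES_C = max(EF_A=12, EF_B=3) = 12; EF_C = 12+6 = 18
ES_D = 12; EF_D = 12+15 = 27
ES_E = max(EF_A=12, EF_C=18) = 18; EF_E = 18+10 = 28
ES_F = max(EF_C=18, EF_D=27) = 27; EF_F = 27+6 = 33
ES_G = max(EF_B=3, EF_C=18) = 18; EF_G = 18+6 = 24
ES_H = 24; EF_H = 24+10 = 34
ES_I = max(EF_A=12, EF_C=18) = 18; EF_I = 18+8 = 26
ES_J = max(EF_B=3, EF_D=27, EF_E=28, EF_F=33, EF_H=34, EF_I=26) = 34; EF_J = 34+11 = 45
Expected project duration μ = 45 days. Critical path: A → C → G → H → J.

Variance along critical path = 4.000 + 0.111 + 2.778 + 11.111 + 1.778 = 19.778; σ = √19.778 = 4.447 days.
Z = (47 − 45) / 4.447 = 0.450
P(T ≤ 47) = Φ(0.450) ≈ 0.674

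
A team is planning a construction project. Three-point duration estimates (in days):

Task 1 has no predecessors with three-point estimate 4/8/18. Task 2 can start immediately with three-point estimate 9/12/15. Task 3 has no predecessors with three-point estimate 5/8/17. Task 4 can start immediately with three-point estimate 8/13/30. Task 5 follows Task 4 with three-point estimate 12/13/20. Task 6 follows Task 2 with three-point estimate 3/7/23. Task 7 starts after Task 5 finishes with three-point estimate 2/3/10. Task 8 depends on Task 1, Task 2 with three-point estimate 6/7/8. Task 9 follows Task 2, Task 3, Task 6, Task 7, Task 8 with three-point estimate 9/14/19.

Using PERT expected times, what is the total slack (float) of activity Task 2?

12 days

te_Task 1 = (4 + 4·8 + 18)/6 = 54/6 = 9
te_Task 2 = (9 + 4·12 + 15)/6 = 72/6 = 12
te_Task 3 = (5 + 4·8 + 17)/6 = 54/6 = 9
te_Task 4 = (8 + 4·13 + 30)/6 = 90/6 = 15
te_Task 5 = (12 + 4·13 + 20)/6 = 84/6 = 14
te_Task 6 = (3 + 4·7 + 23)/6 = 54/6 = 9
te_Task 7 = (2 + 4·3 + 10)/6 = 24/6 = 4
te_Task 8 = (6 + 4·7 + 8)/6 = 42/6 = 7
te_Task 9 = (9 + 4·14 + 19)/6 = 84/6 = 14

Forward pass:
ES_Task 1 = 0; EF_Task 1 = 9
ES_Task 2 = 0; EF_Task 2 = 12
ES_Task 3 = 0; EF_Task 3 = 9
ES_Task 4 = 0; EF_Task 4 = 15
ES_Task 5 = 15; EF_Task 5 = 15+14 = 29
ES_Task 6 = 12; EF_Task 6 = 12+9 = 21
ES_Task 7 = 29; EF_Task 7 = 29+4 = 33
ES_Task 8 = max(EF_Task 1=9, EF_Task 2=12) = 12; EF_Task 8 = 12+7 = 19
ES_Task 9 = max(EF_Task 2=12, EF_Task 3=9, EF_Task 6=21, EF_Task 7=33, EF_Task 8=19) = 33; EF_Task 9 = 33+14 = 47
Expected project duration μ = 47 days. Critical path: Task 4 → Task 5 → Task 7 → Task 9.

Backward pass:
LF_Task 9 = 47; LS_Task 9 = 47−14 = 33
LF_Task 8 = LS_Task 9 = 33; LS_Task 8 = 33−7 = 26
LF_Task 7 = LS_Task 9 = 33; LS_Task 7 = 33−4 = 29
LF_Task 6 = LS_Task 9 = 33; LS_Task 6 = 33−9 = 24
LF_Task 5 = LS_Task 7 = 29; LS_Task 5 = 29−14 = 15
LF_Task 4 = LS_Task 5 = 15; LS_Task 4 = 15−15 = 0
LF_Task 3 = LS_Task 9 = 33; LS_Task 3 = 33−9 = 24
LF_Task 2 = min(LS_Task 6=24, LS_Task 8=26, LS_Task 9=33) = 24; LS_Task 2 = 24−12 = 12
LF_Task 1 = LS_Task 8 = 26; LS_Task 1 = 26−9 = 17
Slack_Task 2 = LS_Task 2 − ES_Task 2 = 12 − 0 = 12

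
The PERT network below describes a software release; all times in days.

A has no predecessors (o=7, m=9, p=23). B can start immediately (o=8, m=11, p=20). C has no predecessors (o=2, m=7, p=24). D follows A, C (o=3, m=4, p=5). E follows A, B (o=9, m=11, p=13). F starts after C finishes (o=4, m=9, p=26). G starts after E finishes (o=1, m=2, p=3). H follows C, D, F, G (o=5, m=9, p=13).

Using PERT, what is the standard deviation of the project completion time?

2.52 days

te_A = (7 + 4·9 + 23)/6 = 66/6 = 11; σ²_A = ((23−7)/6)² = 7.111
te_B = (8 + 4·11 + 20)/6 = 72/6 = 12; σ²_B = ((20−8)/6)² = 4.000
te_C = (2 + 4·7 + 24)/6 = 54/6 = 9; σ²_C = ((24−2)/6)² = 13.444
te_D = (3 + 4·4 + 5)/6 = 24/6 = 4; σ²_D = ((5−3)/6)² = 0.111
te_E = (9 + 4·11 + 13)/6 = 66/6 = 11; σ²_E = ((13−9)/6)² = 0.444
te_F = (4 + 4·9 + 26)/6 = 66/6 = 11; σ²_F = ((26−4)/6)² = 13.444
te_G = (1 + 4·2 + 3)/6 = 12/6 = 2; σ²_G = ((3−1)/6)² = 0.111
te_H = (5 + 4·9 + 13)/6 = 54/6 = 9; σ²_H = ((13−5)/6)² = 1.778

Forward pass:
ES_A = 0; EF_A = 11
ES_B = 0; EF_B = 12
ES_C = 0; EF_C = 9
ES_D = max(EF_A=11, EF_C=9) = 11; EF_D = 11+4 = 15
ES_E = max(EF_A=11, EF_B=12) = 12; EF_E = 12+11 = 23
ES_F = 9; EF_F = 9+11 = 20
ES_G = 23; EF_G = 23+2 = 25
ES_H = max(EF_C=9, EF_D=15, EF_F=20, EF_G=25) = 25; EF_H = 25+9 = 34
Expected project duration μ = 34 days. Critical path: B → E → G → H.

Variance along critical path = 4.000 + 0.444 + 0.111 + 1.778 = 6.333
σ = √6.333 = 2.517 days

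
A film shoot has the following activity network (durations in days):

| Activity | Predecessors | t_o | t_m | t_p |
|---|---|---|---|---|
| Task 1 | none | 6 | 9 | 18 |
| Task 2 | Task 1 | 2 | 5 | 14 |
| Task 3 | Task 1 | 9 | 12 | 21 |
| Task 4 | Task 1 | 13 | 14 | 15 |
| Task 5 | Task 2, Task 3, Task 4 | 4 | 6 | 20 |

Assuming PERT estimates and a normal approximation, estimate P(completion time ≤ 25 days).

0.018

te_Task 1 = (6 + 4·9 + 18)/6 = 60/6 = 10; σ²_Task 1 = ((18−6)/6)² = 4.000
te_Task 2 = (2 + 4·5 + 14)/6 = 36/6 = 6; σ²_Task 2 = ((14−2)/6)² = 4.000
te_Task 3 = (9 + 4·12 + 21)/6 = 78/6 = 13; σ²_Task 3 = ((21−9)/6)² = 4.000
te_Task 4 = (13 + 4·14 + 15)/6 = 84/6 = 14; σ²_Task 4 = ((15−13)/6)² = 0.111
te_Task 5 = (4 + 4·6 + 20)/6 = 48/6 = 8; σ²_Task 5 = ((20−4)/6)² = 7.111

Forward pass:
ES_Task 1 = 0; EF_Task 1 = 10
ES_Task 2 = 10; EF_Task 2 = 10+6 = 16
ES_Task 3 = 10; EF_Task 3 = 10+13 = 23
ES_Task 4 = 10; EF_Task 4 = 10+14 = 24
ES_Task 5 = max(EF_Task 2=16, EF_Task 3=23, EF_Task 4=24) = 24; EF_Task 5 = 24+8 = 32
Expected project duration μ = 32 days. Critical path: Task 1 → Task 4 → Task 5.

Variance along critical path = 4.000 + 0.111 + 7.111 = 11.222; σ = √11.222 = 3.350 days.
Z = (25 − 32) / 3.350 = -2.090
P(T ≤ 25) = Φ(-2.090) ≈ 0.018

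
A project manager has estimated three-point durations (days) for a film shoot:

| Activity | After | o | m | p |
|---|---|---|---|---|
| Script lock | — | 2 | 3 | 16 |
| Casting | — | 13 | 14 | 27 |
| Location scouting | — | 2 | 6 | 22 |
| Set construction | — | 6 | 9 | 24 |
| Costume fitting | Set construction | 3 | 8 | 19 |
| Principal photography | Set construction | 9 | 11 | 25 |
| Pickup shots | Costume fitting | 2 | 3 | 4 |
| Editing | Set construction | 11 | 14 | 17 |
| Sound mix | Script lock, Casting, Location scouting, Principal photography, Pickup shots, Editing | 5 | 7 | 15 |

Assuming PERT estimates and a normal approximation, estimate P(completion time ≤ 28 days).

0.081

te_Script lock = (2 + 4·3 + 16)/6 = 30/6 = 5; σ²_Script lock = ((16−2)/6)² = 5.444
te_Casting = (13 + 4·14 + 27)/6 = 96/6 = 16; σ²_Casting = ((27−13)/6)² = 5.444
te_Location scouting = (2 + 4·6 + 22)/6 = 48/6 = 8; σ²_Location scouting = ((22−2)/6)² = 11.111
te_Set construction = (6 + 4·9 + 24)/6 = 66/6 = 11; σ²_Set construction = ((24−6)/6)² = 9.000
te_Costume fitting = (3 + 4·8 + 19)/6 = 54/6 = 9; σ²_Costume fitting = ((19−3)/6)² = 7.111
te_Principal photography = (9 + 4·11 + 25)/6 = 78/6 = 13; σ²_Principal photography = ((25−9)/6)² = 7.111
te_Pickup shots = (2 + 4·3 + 4)/6 = 18/6 = 3; σ²_Pickup shots = ((4−2)/6)² = 0.111
te_Editing = (11 + 4·14 + 17)/6 = 84/6 = 14; σ²_Editing = ((17−11)/6)² = 1.000
te_Sound mix = (5 + 4·7 + 15)/6 = 48/6 = 8; σ²_Sound mix = ((15−5)/6)² = 2.778

Forward pass:
ES_Script lock = 0; EF_Script lock = 5
ES_Casting = 0; EF_Casting = 16
ES_Location scouting = 0; EF_Location scouting = 8
ES_Set construction = 0; EF_Set construction = 11
ES_Costume fitting = 11; EF_Costume fitting = 11+9 = 20
ES_Principal photography = 11; EF_Principal photography = 11+13 = 24
ES_Pickup shots = 20; EF_Pickup shots = 20+3 = 23
ES_Editing = 11; EF_Editing = 11+14 = 25
ES_Sound mix = max(EF_Script lock=5, EF_Casting=16, EF_Location scouting=8, EF_Principal photography=24, EF_Pickup shots=23, EF_Editing=25) = 25; EF_Sound mix = 25+8 = 33
Expected project duration μ = 33 days. Critical path: Set construction → Editing → Sound mix.

Variance along critical path = 9.000 + 1.000 + 2.778 = 12.778; σ = √12.778 = 3.575 days.
Z = (28 − 33) / 3.575 = -1.399
P(T ≤ 28) = Φ(-1.399) ≈ 0.081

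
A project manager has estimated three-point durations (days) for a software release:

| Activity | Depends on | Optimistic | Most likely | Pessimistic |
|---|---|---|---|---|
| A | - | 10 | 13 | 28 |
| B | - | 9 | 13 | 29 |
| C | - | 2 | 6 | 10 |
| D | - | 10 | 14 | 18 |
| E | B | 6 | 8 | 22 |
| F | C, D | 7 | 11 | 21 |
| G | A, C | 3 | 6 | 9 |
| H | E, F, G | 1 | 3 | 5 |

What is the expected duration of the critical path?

29 days

te_A = (10 + 4·13 + 28)/6 = 90/6 = 15
te_B = (9 + 4·13 + 29)/6 = 90/6 = 15
te_C = (2 + 4·6 + 10)/6 = 36/6 = 6
te_D = (10 + 4·14 + 18)/6 = 84/6 = 14
te_E = (6 + 4·8 + 22)/6 = 60/6 = 10
te_F = (7 + 4·11 + 21)/6 = 72/6 = 12
te_G = (3 + 4·6 + 9)/6 = 36/6 = 6
te_H = (1 + 4·3 + 5)/6 = 18/6 = 3

Forward pass:
ES_A = 0; EF_A = 15
ES_B = 0; EF_B = 15
ES_C = 0; EF_C = 6
ES_D = 0; EF_D = 14
ES_E = 15; EF_E = 15+10 = 25
ES_F = max(EF_C=6, EF_D=14) = 14; EF_F = 14+12 = 26
ES_G = max(EF_A=15, EF_C=6) = 15; EF_G = 15+6 = 21
ES_H = max(EF_E=25, EF_F=26, EF_G=21) = 26; EF_H = 26+3 = 29
Expected project duration μ = 29 days. Critical path: D → F → H.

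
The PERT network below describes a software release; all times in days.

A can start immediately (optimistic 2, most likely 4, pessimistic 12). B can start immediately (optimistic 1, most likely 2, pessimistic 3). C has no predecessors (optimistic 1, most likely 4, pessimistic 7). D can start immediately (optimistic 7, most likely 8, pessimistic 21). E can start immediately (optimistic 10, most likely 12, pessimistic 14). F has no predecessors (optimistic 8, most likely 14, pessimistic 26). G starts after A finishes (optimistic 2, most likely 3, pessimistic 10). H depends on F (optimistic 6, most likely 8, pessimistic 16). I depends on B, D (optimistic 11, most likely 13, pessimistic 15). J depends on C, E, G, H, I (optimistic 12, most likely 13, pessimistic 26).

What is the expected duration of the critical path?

39 days

te_A = (2 + 4·4 + 12)/6 = 30/6 = 5
te_B = (1 + 4·2 + 3)/6 = 12/6 = 2
te_C = (1 + 4·4 + 7)/6 = 24/6 = 4
te_D = (7 + 4·8 + 21)/6 = 60/6 = 10
te_E = (10 + 4·12 + 14)/6 = 72/6 = 12
te_F = (8 + 4·14 + 26)/6 = 90/6 = 15
te_G = (2 + 4·3 + 10)/6 = 24/6 = 4
te_H = (6 + 4·8 + 16)/6 = 54/6 = 9
te_I = (11 + 4·13 + 15)/6 = 78/6 = 13
te_J = (12 + 4·13 + 26)/6 = 90/6 = 15

Forward pass:
ES_A = 0; EF_A = 5
ES_B = 0; EF_B = 2
ES_C = 0; EF_C = 4
ES_D = 0; EF_D = 10
ES_E = 0; EF_E = 12
ES_F = 0; EF_F = 15
ES_G = 5; EF_G = 5+4 = 9
ES_H = 15; EF_H = 15+9 = 24
ES_I = max(EF_B=2, EF_D=10) = 10; EF_I = 10+13 = 23
ES_J = max(EF_C=4, EF_E=12, EF_G=9, EF_H=24, EF_I=23) = 24; EF_J = 24+15 = 39
Expected project duration μ = 39 days. Critical path: F → H → J.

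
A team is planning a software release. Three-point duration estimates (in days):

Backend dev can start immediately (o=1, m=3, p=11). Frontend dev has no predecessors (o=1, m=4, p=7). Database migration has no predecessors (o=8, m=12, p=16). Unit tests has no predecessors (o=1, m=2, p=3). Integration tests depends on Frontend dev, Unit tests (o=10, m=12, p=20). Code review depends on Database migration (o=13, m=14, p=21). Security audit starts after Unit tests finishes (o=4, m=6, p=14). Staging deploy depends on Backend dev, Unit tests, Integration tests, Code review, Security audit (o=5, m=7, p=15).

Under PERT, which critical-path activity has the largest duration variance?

te_Backend dev = (1 + 4·3 + 11)/6 = 24/6 = 4; σ²_Backend dev = ((11−1)/6)² = 2.778
te_Frontend dev = (1 + 4·4 + 7)/6 = 24/6 = 4; σ²_Frontend dev = ((7−1)/6)² = 1.000
te_Database migration = (8 + 4·12 + 16)/6 = 72/6 = 12; σ²_Database migration = ((16−8)/6)² = 1.778
te_Unit tests = (1 + 4·2 + 3)/6 = 12/6 = 2; σ²_Unit tests = ((3−1)/6)² = 0.111
te_Integration tests = (10 + 4·12 + 20)/6 = 78/6 = 13; σ²_Integration tests = ((20−10)/6)² = 2.778
te_Code review = (13 + 4·14 + 21)/6 = 90/6 = 15; σ²_Code review = ((21−13)/6)² = 1.778
te_Security audit = (4 + 4·6 + 14)/6 = 42/6 = 7; σ²_Security audit = ((14−4)/6)² = 2.778
te_Staging deploy = (5 + 4·7 + 15)/6 = 48/6 = 8; σ²_Staging deploy = ((15−5)/6)² = 2.778

Forward pass:
ES_Backend dev = 0; EF_Backend dev = 4
ES_Frontend dev = 0; EF_Frontend dev = 4
ES_Database migration = 0; EF_Database migration = 12
ES_Unit tests = 0; EF_Unit tests = 2
ES_Integration tests = max(EF_Frontend dev=4, EF_Unit tests=2) = 4; EF_Integration tests = 4+13 = 17
ES_Code review = 12; EF_Code review = 12+15 = 27
ES_Security audit = 2; EF_Security audit = 2+7 = 9
ES_Staging deploy = max(EF_Backend dev=4, EF_Unit tests=2, EF_Integration tests=17, EF_Code review=27, EF_Security audit=9) = 27; EF_Staging deploy = 27+8 = 35
Expected project duration μ = 35 days. Critical path: Database migration → Code review → Staging deploy.

Variances on critical path: σ²_Database migration=1.778, σ²_Code review=1.778, σ²_Staging deploy=2.778.
Largest is σ²_Staging deploy = 2.778.

Staging deploy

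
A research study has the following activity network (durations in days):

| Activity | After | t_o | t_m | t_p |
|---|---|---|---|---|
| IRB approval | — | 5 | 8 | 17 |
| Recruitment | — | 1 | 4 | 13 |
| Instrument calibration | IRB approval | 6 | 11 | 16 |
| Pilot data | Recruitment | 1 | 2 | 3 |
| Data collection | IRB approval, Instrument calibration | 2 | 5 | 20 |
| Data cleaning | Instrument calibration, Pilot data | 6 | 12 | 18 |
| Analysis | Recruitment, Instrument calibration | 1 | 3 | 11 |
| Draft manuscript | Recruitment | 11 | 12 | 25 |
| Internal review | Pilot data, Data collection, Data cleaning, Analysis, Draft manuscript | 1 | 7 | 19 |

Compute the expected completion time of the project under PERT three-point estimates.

te_IRB approval = (5 + 4·8 + 17)/6 = 54/6 = 9
te_Recruitment = (1 + 4·4 + 13)/6 = 30/6 = 5
te_Instrument calibration = (6 + 4·11 + 16)/6 = 66/6 = 11
te_Pilot data = (1 + 4·2 + 3)/6 = 12/6 = 2
te_Data collection = (2 + 4·5 + 20)/6 = 42/6 = 7
te_Data cleaning = (6 + 4·12 + 18)/6 = 72/6 = 12
te_Analysis = (1 + 4·3 + 11)/6 = 24/6 = 4
te_Draft manuscript = (11 + 4·12 + 25)/6 = 84/6 = 14
te_Internal review = (1 + 4·7 + 19)/6 = 48/6 = 8

Forward pass:
ES_IRB approval = 0; EF_IRB approval = 9
ES_Recruitment = 0; EF_Recruitment = 5
ES_Instrument calibration = 9; EF_Instrument calibration = 9+11 = 20
ES_Pilot data = 5; EF_Pilot data = 5+2 = 7
ES_Data collection = max(EF_IRB approval=9, EF_Instrument calibration=20) = 20; EF_Data collection = 20+7 = 27
ES_Data cleaning = max(EF_Instrument calibration=20, EF_Pilot data=7) = 20; EF_Data cleaning = 20+12 = 32
ES_Analysis = max(EF_Recruitment=5, EF_Instrument calibration=20) = 20; EF_Analysis = 20+4 = 24
ES_Draft manuscript = 5; EF_Draft manuscript = 5+14 = 19
ES_Internal review = max(EF_Pilot data=7, EF_Data collection=27, EF_Data cleaning=32, EF_Analysis=24, EF_Draft manuscript=19) = 32; EF_Internal review = 32+8 = 40
Expected project duration μ = 40 days. Critical path: IRB approval → Instrument calibration → Data cleaning → Internal review.

40 days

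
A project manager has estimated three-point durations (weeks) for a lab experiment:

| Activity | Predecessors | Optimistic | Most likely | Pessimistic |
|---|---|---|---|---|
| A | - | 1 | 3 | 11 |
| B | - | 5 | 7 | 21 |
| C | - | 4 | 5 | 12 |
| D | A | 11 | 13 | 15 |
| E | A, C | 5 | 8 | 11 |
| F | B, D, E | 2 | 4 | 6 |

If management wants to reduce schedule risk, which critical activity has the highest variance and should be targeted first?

A

te_A = (1 + 4·3 + 11)/6 = 24/6 = 4; σ²_A = ((11−1)/6)² = 2.778
te_B = (5 + 4·7 + 21)/6 = 54/6 = 9; σ²_B = ((21−5)/6)² = 7.111
te_C = (4 + 4·5 + 12)/6 = 36/6 = 6; σ²_C = ((12−4)/6)² = 1.778
te_D = (11 + 4·13 + 15)/6 = 78/6 = 13; σ²_D = ((15−11)/6)² = 0.444
te_E = (5 + 4·8 + 11)/6 = 48/6 = 8; σ²_E = ((11−5)/6)² = 1.000
te_F = (2 + 4·4 + 6)/6 = 24/6 = 4; σ²_F = ((6−2)/6)² = 0.444

Forward pass:
ES_A = 0; EF_A = 4
ES_B = 0; EF_B = 9
ES_C = 0; EF_C = 6
ES_D = 4; EF_D = 4+13 = 17
ES_E = max(EF_A=4, EF_C=6) = 6; EF_E = 6+8 = 14
ES_F = max(EF_B=9, EF_D=17, EF_E=14) = 17; EF_F = 17+4 = 21
Expected project duration μ = 21 weeks. Critical path: A → D → F.

Variances on critical path: σ²_A=2.778, σ²_D=0.444, σ²_F=0.444.
Largest is σ²_A = 2.778.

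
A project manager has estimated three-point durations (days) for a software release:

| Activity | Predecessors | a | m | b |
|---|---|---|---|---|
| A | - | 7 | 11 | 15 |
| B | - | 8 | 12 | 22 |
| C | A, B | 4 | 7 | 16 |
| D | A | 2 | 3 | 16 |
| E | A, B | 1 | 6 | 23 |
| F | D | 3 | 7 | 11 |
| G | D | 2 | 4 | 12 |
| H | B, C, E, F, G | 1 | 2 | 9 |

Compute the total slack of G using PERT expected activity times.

te_A = (7 + 4·11 + 15)/6 = 66/6 = 11
te_B = (8 + 4·12 + 22)/6 = 78/6 = 13
te_C = (4 + 4·7 + 16)/6 = 48/6 = 8
te_D = (2 + 4·3 + 16)/6 = 30/6 = 5
te_E = (1 + 4·6 + 23)/6 = 48/6 = 8
te_F = (3 + 4·7 + 11)/6 = 42/6 = 7
te_G = (2 + 4·4 + 12)/6 = 30/6 = 5
te_H = (1 + 4·2 + 9)/6 = 18/6 = 3

Forward pass:
ES_A = 0; EF_A = 11
ES_B = 0; EF_B = 13
ES_C = max(EF_A=11, EF_B=13) = 13; EF_C = 13+8 = 21
ES_D = 11; EF_D = 11+5 = 16
ES_E = max(EF_A=11, EF_B=13) = 13; EF_E = 13+8 = 21
ES_F = 16; EF_F = 16+7 = 23
ES_G = 16; EF_G = 16+5 = 21
ES_H = max(EF_B=13, EF_C=21, EF_E=21, EF_F=23, EF_G=21) = 23; EF_H = 23+3 = 26
Expected project duration μ = 26 days. Critical path: A → D → F → H.

Backward pass:
LF_H = 26; LS_H = 26−3 = 23
LF_G = LS_H = 23; LS_G = 23−5 = 18
LF_F = LS_H = 23; LS_F = 23−7 = 16
LF_E = LS_H = 23; LS_E = 23−8 = 15
LF_D = min(LS_F=16, LS_G=18) = 16; LS_D = 16−5 = 11
LF_C = LS_H = 23; LS_C = 23−8 = 15
LF_B = min(LS_C=15, LS_E=15, LS_H=23) = 15; LS_B = 15−13 = 2
LF_A = min(LS_C=15, LS_D=11, LS_E=15) = 11; LS_A = 11−11 = 0
Slack_G = LS_G − ES_G = 18 − 16 = 2

2 days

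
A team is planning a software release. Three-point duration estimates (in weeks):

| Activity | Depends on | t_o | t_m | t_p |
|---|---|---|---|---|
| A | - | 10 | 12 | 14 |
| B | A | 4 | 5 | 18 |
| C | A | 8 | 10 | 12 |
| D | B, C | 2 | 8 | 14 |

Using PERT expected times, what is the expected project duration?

te_A = (10 + 4·12 + 14)/6 = 72/6 = 12
te_B = (4 + 4·5 + 18)/6 = 42/6 = 7
te_C = (8 + 4·10 + 12)/6 = 60/6 = 10
te_D = (2 + 4·8 + 14)/6 = 48/6 = 8

Forward pass:
ES_A = 0; EF_A = 12
ES_B = 12; EF_B = 12+7 = 19
ES_C = 12; EF_C = 12+10 = 22
ES_D = max(EF_B=19, EF_C=22) = 22; EF_D = 22+8 = 30
Expected project duration μ = 30 weeks. Critical path: A → C → D.

30 weeks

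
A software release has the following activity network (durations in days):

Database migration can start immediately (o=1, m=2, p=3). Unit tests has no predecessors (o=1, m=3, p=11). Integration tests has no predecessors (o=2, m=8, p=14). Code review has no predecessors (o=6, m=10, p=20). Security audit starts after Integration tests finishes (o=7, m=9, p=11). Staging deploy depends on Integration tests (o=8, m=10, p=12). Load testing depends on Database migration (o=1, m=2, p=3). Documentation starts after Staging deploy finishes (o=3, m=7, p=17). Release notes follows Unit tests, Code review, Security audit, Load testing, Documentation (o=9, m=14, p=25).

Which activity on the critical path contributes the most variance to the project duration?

Release notes

te_Database migration = (1 + 4·2 + 3)/6 = 12/6 = 2; σ²_Database migration = ((3−1)/6)² = 0.111
te_Unit tests = (1 + 4·3 + 11)/6 = 24/6 = 4; σ²_Unit tests = ((11−1)/6)² = 2.778
te_Integration tests = (2 + 4·8 + 14)/6 = 48/6 = 8; σ²_Integration tests = ((14−2)/6)² = 4.000
te_Code review = (6 + 4·10 + 20)/6 = 66/6 = 11; σ²_Code review = ((20−6)/6)² = 5.444
te_Security audit = (7 + 4·9 + 11)/6 = 54/6 = 9; σ²_Security audit = ((11−7)/6)² = 0.444
te_Staging deploy = (8 + 4·10 + 12)/6 = 60/6 = 10; σ²_Staging deploy = ((12−8)/6)² = 0.444
te_Load testing = (1 + 4·2 + 3)/6 = 12/6 = 2; σ²_Load testing = ((3−1)/6)² = 0.111
te_Documentation = (3 + 4·7 + 17)/6 = 48/6 = 8; σ²_Documentation = ((17−3)/6)² = 5.444
te_Release notes = (9 + 4·14 + 25)/6 = 90/6 = 15; σ²_Release notes = ((25−9)/6)² = 7.111

Forward pass:
ES_Database migration = 0; EF_Database migration = 2
ES_Unit tests = 0; EF_Unit tests = 4
ES_Integration tests = 0; EF_Integration tests = 8
ES_Code review = 0; EF_Code review = 11
ES_Security audit = 8; EF_Security audit = 8+9 = 17
ES_Staging deploy = 8; EF_Staging deploy = 8+10 = 18
ES_Load testing = 2; EF_Load testing = 2+2 = 4
ES_Documentation = 18; EF_Documentation = 18+8 = 26
ES_Release notes = max(EF_Unit tests=4, EF_Code review=11, EF_Security audit=17, EF_Load testing=4, EF_Documentation=26) = 26; EF_Release notes = 26+15 = 41
Expected project duration μ = 41 days. Critical path: Integration tests → Staging deploy → Documentation → Release notes.

Variances on critical path: σ²_Integration tests=4.000, σ²_Staging deploy=0.444, σ²_Documentation=5.444, σ²_Release notes=7.111.
Largest is σ²_Release notes = 7.111.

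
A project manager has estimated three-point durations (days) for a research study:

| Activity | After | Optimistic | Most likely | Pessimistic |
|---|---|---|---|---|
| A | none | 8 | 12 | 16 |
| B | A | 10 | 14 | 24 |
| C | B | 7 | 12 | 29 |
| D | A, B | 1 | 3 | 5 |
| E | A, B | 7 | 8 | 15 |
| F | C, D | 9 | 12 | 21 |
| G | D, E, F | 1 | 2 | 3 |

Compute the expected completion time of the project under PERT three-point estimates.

56 days

te_A = (8 + 4·12 + 16)/6 = 72/6 = 12
te_B = (10 + 4·14 + 24)/6 = 90/6 = 15
te_C = (7 + 4·12 + 29)/6 = 84/6 = 14
te_D = (1 + 4·3 + 5)/6 = 18/6 = 3
te_E = (7 + 4·8 + 15)/6 = 54/6 = 9
te_F = (9 + 4·12 + 21)/6 = 78/6 = 13
te_G = (1 + 4·2 + 3)/6 = 12/6 = 2

Forward pass:
ES_A = 0; EF_A = 12
ES_B = 12; EF_B = 12+15 = 27
ES_C = 27; EF_C = 27+14 = 41
ES_D = max(EF_A=12, EF_B=27) = 27; EF_D = 27+3 = 30
ES_E = max(EF_A=12, EF_B=27) = 27; EF_E = 27+9 = 36
ES_F = max(EF_C=41, EF_D=30) = 41; EF_F = 41+13 = 54
ES_G = max(EF_D=30, EF_E=36, EF_F=54) = 54; EF_G = 54+2 = 56
Expected project duration μ = 56 days. Critical path: A → B → C → F → G.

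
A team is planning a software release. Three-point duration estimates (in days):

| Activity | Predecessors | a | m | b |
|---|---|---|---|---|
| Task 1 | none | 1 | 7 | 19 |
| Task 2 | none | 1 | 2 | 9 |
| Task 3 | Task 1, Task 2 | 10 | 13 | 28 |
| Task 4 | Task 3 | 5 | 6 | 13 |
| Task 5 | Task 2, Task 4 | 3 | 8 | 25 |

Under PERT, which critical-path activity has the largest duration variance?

Task 5

te_Task 1 = (1 + 4·7 + 19)/6 = 48/6 = 8; σ²_Task 1 = ((19−1)/6)² = 9.000
te_Task 2 = (1 + 4·2 + 9)/6 = 18/6 = 3; σ²_Task 2 = ((9−1)/6)² = 1.778
te_Task 3 = (10 + 4·13 + 28)/6 = 90/6 = 15; σ²_Task 3 = ((28−10)/6)² = 9.000
te_Task 4 = (5 + 4·6 + 13)/6 = 42/6 = 7; σ²_Task 4 = ((13−5)/6)² = 1.778
te_Task 5 = (3 + 4·8 + 25)/6 = 60/6 = 10; σ²_Task 5 = ((25−3)/6)² = 13.444

Forward pass:
ES_Task 1 = 0; EF_Task 1 = 8
ES_Task 2 = 0; EF_Task 2 = 3
ES_Task 3 = max(EF_Task 1=8, EF_Task 2=3) = 8; EF_Task 3 = 8+15 = 23
ES_Task 4 = 23; EF_Task 4 = 23+7 = 30
ES_Task 5 = max(EF_Task 2=3, EF_Task 4=30) = 30; EF_Task 5 = 30+10 = 40
Expected project duration μ = 40 days. Critical path: Task 1 → Task 3 → Task 4 → Task 5.

Variances on critical path: σ²_Task 1=9.000, σ²_Task 3=9.000, σ²_Task 4=1.778, σ²_Task 5=13.444.
Largest is σ²_Task 5 = 13.444.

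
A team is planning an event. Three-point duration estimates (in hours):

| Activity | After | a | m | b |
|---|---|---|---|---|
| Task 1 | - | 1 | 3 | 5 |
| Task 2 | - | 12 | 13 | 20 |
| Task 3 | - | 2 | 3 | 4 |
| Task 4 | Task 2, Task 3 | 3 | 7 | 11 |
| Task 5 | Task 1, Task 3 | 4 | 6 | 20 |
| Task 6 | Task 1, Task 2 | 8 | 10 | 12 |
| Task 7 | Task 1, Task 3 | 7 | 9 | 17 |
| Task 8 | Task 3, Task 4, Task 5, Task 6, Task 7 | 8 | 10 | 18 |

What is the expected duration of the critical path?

35 hours

te_Task 1 = (1 + 4·3 + 5)/6 = 18/6 = 3
te_Task 2 = (12 + 4·13 + 20)/6 = 84/6 = 14
te_Task 3 = (2 + 4·3 + 4)/6 = 18/6 = 3
te_Task 4 = (3 + 4·7 + 11)/6 = 42/6 = 7
te_Task 5 = (4 + 4·6 + 20)/6 = 48/6 = 8
te_Task 6 = (8 + 4·10 + 12)/6 = 60/6 = 10
te_Task 7 = (7 + 4·9 + 17)/6 = 60/6 = 10
te_Task 8 = (8 + 4·10 + 18)/6 = 66/6 = 11

Forward pass:
ES_Task 1 = 0; EF_Task 1 = 3
ES_Task 2 = 0; EF_Task 2 = 14
ES_Task 3 = 0; EF_Task 3 = 3
ES_Task 4 = max(EF_Task 2=14, EF_Task 3=3) = 14; EF_Task 4 = 14+7 = 21
ES_Task 5 = max(EF_Task 1=3, EF_Task 3=3) = 3; EF_Task 5 = 3+8 = 11
ES_Task 6 = max(EF_Task 1=3, EF_Task 2=14) = 14; EF_Task 6 = 14+10 = 24
ES_Task 7 = max(EF_Task 1=3, EF_Task 3=3) = 3; EF_Task 7 = 3+10 = 13
ES_Task 8 = max(EF_Task 3=3, EF_Task 4=21, EF_Task 5=11, EF_Task 6=24, EF_Task 7=13) = 24; EF_Task 8 = 24+11 = 35
Expected project duration μ = 35 hours. Critical path: Task 2 → Task 6 → Task 8.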